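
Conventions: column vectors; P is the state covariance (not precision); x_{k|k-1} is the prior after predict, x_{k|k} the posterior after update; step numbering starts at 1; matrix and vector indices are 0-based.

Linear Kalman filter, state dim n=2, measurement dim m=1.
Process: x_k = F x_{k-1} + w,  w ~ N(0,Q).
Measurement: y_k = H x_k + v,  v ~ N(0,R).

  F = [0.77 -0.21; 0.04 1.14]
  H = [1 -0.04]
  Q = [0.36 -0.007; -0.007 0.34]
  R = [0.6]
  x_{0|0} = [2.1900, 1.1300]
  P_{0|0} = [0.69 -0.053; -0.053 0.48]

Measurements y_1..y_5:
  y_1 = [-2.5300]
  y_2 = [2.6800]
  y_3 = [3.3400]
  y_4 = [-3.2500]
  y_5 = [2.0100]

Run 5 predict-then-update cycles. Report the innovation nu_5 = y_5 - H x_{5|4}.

innov = [3.5247]

step 1: x^-=[1.4490, 1.3758]  P^-=[0.8074 -0.1467; -0.1467 0.9601]  S=[1.4207]  K=[0.5725; -0.1303]  nu=[-3.9240]  x^+=[-0.7973, 1.8872]  P^+=[0.3418 -0.0408; -0.0408 0.9360]
step 2: x^-=[-1.0102, 2.1195]  P^-=[0.6171 -0.2560; -0.2560 1.5532]  S=[1.2401]  K=[0.5059; -0.2565]  nu=[3.7750]  x^+=[0.8996, 1.1512]  P^+=[0.2997 -0.0950; -0.0950 1.4716]
step 3: x^-=[0.4509, 1.3483]  P^-=[0.6334 -0.4327; -0.4327 2.2443]  S=[1.2716]  K=[0.5117; -0.4109]  nu=[2.9430]  x^+=[1.9569, 0.1390]  P^+=[0.3004 -0.1653; -0.1653 2.0296]
step 4: x^-=[1.4776, 0.2368]  P^-=[0.6811 -0.6274; -0.6274 2.9631]  S=[1.3360]  K=[0.5286; -0.5583]  nu=[-4.7181]  x^+=[-1.0163, 2.8710]  P^+=[0.3078 -0.2331; -0.2331 2.5466]
step 5: x^-=[-1.3854, 3.2323]  P^-=[0.7302 -0.8099; -0.8099 3.6289]  S=[1.4008]  K=[0.5444; -0.6818]  nu=[3.5247]  x^+=[0.5334, 0.8292]  P^+=[0.3150 -0.2899; -0.2899 2.9778]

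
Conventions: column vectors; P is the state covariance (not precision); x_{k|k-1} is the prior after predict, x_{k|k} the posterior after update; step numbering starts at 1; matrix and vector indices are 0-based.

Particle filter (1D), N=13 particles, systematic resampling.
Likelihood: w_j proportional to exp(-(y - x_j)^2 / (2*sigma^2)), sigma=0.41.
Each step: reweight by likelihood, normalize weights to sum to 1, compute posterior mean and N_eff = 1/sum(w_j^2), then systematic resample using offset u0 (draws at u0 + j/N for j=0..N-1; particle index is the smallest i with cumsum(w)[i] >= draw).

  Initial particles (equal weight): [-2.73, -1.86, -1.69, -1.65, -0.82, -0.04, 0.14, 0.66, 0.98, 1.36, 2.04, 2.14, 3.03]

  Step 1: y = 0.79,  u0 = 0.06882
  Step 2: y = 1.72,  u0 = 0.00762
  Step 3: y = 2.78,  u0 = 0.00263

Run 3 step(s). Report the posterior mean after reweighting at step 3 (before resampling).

post_mean = 1.3529

step 1: w=[0.0000, 0.0000, 0.0000, 0.0000, 0.0002, 0.0485, 0.1071, 0.3578, 0.3380, 0.1432, 0.0036, 0.0017, 0.0000]  mean=0.7859  Neff=3.6152  idx=[6, 6, 7, 7, 7, 7, 8, 8, 8, 8, 8, 9, 9]
step 2: w=[0.0002, 0.0002, 0.0142, 0.0142, 0.0142, 0.0142, 0.0790, 0.0790, 0.0790, 0.0790, 0.0790, 0.2738, 0.2738]  mean=1.1695  Neff=5.4955  idx=[2, 6, 7, 8, 9, 10, 11, 11, 11, 11, 12, 12, 12]
step 3: w=[0.0001, 0.0037, 0.0037, 0.0037, 0.0037, 0.0037, 0.1402, 0.1402, 0.1402, 0.1402, 0.1402, 0.1402, 0.1402]  mean=1.3529  Neff=7.2628  idx=[1, 6, 6, 7, 8, 8, 9, 9, 10, 10, 11, 11, 12]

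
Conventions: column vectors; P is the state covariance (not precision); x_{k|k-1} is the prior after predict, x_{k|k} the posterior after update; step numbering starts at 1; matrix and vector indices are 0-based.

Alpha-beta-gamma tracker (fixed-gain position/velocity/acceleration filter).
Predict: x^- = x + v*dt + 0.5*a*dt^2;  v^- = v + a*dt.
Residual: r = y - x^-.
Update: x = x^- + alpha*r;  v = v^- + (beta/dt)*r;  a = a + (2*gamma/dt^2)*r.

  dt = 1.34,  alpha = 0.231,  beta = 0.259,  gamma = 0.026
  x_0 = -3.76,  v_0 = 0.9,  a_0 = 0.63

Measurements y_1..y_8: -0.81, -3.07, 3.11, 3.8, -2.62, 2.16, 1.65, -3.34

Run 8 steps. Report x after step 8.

step 1: x_pred=-1.9884  r=1.1784  x^+=-1.7162  v^+=1.9720  a^+=0.6641
step 2: x_pred=1.5225  r=-4.5925  x^+=0.4616  v^+=1.9742  a^+=0.5311
step 3: x_pred=3.5840  r=-0.4740  x^+=3.4745  v^+=2.5943  a^+=0.5174
step 4: x_pred=7.4154  r=-3.6154  x^+=6.5803  v^+=2.5889  a^+=0.4127
step 5: x_pred=10.4198  r=-13.0398  x^+=7.4076  v^+=0.6215  a^+=0.0351
step 6: x_pred=8.2719  r=-6.1119  x^+=6.8601  v^+=-0.5128  a^+=-0.1419
step 7: x_pred=6.0454  r=-4.3954  x^+=5.0301  v^+=-1.5526  a^+=-0.2692
step 8: x_pred=2.7079  r=-6.0479  x^+=1.3108  v^+=-3.0823  a^+=-0.4444

x_post = 1.3108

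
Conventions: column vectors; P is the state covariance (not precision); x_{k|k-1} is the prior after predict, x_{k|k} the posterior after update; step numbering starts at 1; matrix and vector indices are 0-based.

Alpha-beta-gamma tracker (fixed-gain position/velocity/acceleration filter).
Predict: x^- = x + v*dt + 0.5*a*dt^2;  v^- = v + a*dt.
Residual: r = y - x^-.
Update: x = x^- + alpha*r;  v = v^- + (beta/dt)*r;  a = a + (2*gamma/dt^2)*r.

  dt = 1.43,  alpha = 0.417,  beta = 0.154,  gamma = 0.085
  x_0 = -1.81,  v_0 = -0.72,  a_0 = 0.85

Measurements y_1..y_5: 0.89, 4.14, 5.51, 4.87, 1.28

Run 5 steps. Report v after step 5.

v_post = 3.6574

step 1: x_pred=-1.9705  r=2.8605  x^+=-0.7777  v^+=0.8036  a^+=1.0878
step 2: x_pred=1.4836  r=2.6564  x^+=2.5913  v^+=2.6452  a^+=1.3086
step 3: x_pred=7.7120  r=-2.2020  x^+=6.7938  v^+=4.2794  a^+=1.1256
step 4: x_pred=14.0642  r=-9.1942  x^+=10.2302  v^+=4.8988  a^+=0.3612
step 5: x_pred=17.6049  r=-16.3249  x^+=10.7974  v^+=3.6574  a^+=-0.9959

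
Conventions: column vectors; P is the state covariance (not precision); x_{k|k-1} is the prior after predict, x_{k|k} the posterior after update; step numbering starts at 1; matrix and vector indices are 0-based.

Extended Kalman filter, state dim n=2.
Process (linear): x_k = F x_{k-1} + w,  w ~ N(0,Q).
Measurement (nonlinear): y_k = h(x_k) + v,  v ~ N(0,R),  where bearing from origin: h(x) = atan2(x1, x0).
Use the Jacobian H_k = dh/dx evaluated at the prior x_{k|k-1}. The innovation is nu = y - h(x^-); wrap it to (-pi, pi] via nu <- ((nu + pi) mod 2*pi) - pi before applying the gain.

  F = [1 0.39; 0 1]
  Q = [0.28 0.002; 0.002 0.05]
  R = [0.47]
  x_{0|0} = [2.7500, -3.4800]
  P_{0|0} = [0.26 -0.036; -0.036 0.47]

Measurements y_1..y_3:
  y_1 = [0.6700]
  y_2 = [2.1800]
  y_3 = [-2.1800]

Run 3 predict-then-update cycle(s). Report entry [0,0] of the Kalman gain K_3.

K[0,0] = 0.4145

step 1: x^-=[1.3928, -3.4800]  P^-=[0.5834 0.1493; 0.1493 0.5200]  H_jac=[0.2477 0.0991]  S=[0.5182]  K=[0.3074; 0.1708]  nu=[1.8601]  x^+=[1.9646, -3.1623]  P^+=[0.5344 0.1221; 0.1221 0.5049]
step 2: x^-=[0.7313, -3.1623]  P^-=[0.9865 0.3210; 0.3210 0.5549]  H_jac=[0.3002 0.0694]  S=[0.5749]  K=[0.5538; 0.2346]  nu=[-2.7597]  x^+=[-0.7970, -3.8096]  P^+=[0.8101 0.2463; 0.2463 0.5232]
step 3: x^-=[-2.2827, -3.8096]  P^-=[1.3618 0.4524; 0.4524 0.5732]  H_jac=[0.1931 -0.1157]  S=[0.5083]  K=[0.4145; 0.0414]  nu=[-0.0694]  x^+=[-2.3115, -3.8125]  P^+=[1.2745 0.4436; 0.4436 0.5724]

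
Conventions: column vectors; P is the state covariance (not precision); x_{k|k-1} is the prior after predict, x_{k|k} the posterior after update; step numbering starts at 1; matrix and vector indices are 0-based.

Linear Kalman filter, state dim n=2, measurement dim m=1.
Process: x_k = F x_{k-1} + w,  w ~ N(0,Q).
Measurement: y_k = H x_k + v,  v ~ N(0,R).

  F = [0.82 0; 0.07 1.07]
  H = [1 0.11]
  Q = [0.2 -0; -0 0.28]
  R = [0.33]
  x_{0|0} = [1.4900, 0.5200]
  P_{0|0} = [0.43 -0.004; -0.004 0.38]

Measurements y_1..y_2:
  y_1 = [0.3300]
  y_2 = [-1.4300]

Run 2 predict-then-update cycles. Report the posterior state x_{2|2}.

x_post = [-0.4680, 0.3344]

step 1: x^-=[1.2218, 0.6607]  P^-=[0.4891 0.0212; 0.0212 0.7166]  S=[0.8325]  K=[0.5904; 0.1201]  nu=[-0.9645]  x^+=[0.6524, 0.5448]  P^+=[0.1990 -0.0379; -0.0379 0.7046]
step 2: x^-=[0.5350, 0.6287]  P^-=[0.3338 -0.0218; -0.0218 1.0820]  S=[0.6721]  K=[0.4931; 0.1446]  nu=[-2.0341]  x^+=[-0.4680, 0.3344]  P^+=[0.1704 -0.0697; -0.0697 1.0679]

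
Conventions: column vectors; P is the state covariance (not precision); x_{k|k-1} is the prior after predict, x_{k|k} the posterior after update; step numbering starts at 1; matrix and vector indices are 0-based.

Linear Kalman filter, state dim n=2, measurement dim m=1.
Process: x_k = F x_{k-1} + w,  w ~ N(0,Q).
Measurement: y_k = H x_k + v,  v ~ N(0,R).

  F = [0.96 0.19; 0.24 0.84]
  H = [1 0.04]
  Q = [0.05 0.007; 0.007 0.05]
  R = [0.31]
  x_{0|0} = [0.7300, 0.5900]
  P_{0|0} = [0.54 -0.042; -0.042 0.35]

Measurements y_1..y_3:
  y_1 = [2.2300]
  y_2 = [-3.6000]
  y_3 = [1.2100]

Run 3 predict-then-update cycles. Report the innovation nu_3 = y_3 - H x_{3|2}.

step 1: x^-=[0.8129, 0.6708]  P^-=[0.5450 0.1515; 0.1515 0.3111]  S=[0.8676]  K=[0.6351; 0.1890]  nu=[1.3903]  x^+=[1.6959, 0.9335]  P^+=[0.1950 0.0474; 0.0474 0.2802]
step 2: x^-=[1.8054, 1.1912]  P^-=[0.2571 0.1370; 0.1370 0.2780]  S=[0.5785]  K=[0.4539; 0.2560]  nu=[-5.4531]  x^+=[-0.6697, -0.2050]  P^+=[0.1379 0.0698; 0.0698 0.2401]
step 3: x^-=[-0.6819, -0.3330]  P^-=[0.2112 0.1365; 0.1365 0.2555]  S=[0.5326]  K=[0.4069; 0.2756]  nu=[1.9052]  x^+=[0.0933, 0.1921]  P^+=[0.1231 0.0768; 0.0768 0.2150]

innov = [1.9052]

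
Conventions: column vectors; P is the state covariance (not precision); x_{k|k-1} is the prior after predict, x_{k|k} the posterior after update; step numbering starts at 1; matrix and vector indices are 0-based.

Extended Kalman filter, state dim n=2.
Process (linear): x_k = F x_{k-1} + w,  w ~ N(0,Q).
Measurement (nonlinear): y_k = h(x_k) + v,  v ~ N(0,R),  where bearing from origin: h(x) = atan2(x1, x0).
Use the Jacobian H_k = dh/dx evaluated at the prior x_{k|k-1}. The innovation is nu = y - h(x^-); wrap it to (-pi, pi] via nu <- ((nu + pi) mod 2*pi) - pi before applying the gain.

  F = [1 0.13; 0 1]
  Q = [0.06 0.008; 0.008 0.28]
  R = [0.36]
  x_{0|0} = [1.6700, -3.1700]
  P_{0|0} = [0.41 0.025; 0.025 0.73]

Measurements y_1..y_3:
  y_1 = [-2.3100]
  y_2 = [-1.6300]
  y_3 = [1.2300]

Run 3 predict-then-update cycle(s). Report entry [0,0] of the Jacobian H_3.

H_jac[0,0] = 0.2775

step 1: x^-=[1.2579, -3.1700]  P^-=[0.4888 0.1279; 0.1279 1.0100]  H_jac=[0.2725 0.1081]  S=[0.4157]  K=[0.3538; 0.3466]  nu=[-1.1170]  x^+=[0.8627, -3.5572]  P^+=[0.4368 0.0769; 0.0769 0.9601]
step 2: x^-=[0.4003, -3.5572]  P^-=[0.5330 0.2097; 0.2097 1.2401]  H_jac=[0.2776 0.0312]  S=[0.4059]  K=[0.3807; 0.2389]  nu=[-0.1713]  x^+=[0.3351, -3.5981]  P^+=[0.4742 0.1728; 0.1728 1.2169]
step 3: x^-=[-0.1327, -3.5981]  P^-=[0.5997 0.3390; 0.3390 1.4969]  H_jac=[0.2775 -0.0102]  S=[0.4044]  K=[0.4030; 0.1948]  nu=[2.8376]  x^+=[1.0109, -3.0454]  P^+=[0.5340 0.3073; 0.3073 1.4815]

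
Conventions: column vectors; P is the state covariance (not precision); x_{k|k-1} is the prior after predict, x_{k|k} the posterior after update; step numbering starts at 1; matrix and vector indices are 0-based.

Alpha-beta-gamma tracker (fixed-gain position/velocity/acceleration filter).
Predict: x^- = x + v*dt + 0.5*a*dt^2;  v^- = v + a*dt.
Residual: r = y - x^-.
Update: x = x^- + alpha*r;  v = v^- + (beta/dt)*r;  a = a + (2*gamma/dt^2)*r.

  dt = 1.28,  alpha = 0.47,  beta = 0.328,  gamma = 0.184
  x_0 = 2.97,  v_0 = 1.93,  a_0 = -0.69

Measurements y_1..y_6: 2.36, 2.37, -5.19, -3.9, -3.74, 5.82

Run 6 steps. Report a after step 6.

step 1: x_pred=4.8752  r=-2.5152  x^+=3.6930  v^+=0.4023  a^+=-1.2549
step 2: x_pred=3.1799  r=-0.8099  x^+=2.7993  v^+=-1.4116  a^+=-1.4368
step 3: x_pred=-0.1846  r=-5.0054  x^+=-2.5371  v^+=-4.5334  a^+=-2.5611
step 4: x_pred=-10.4379  r=6.5379  x^+=-7.3651  v^+=-6.1362  a^+=-1.0926
step 5: x_pred=-16.1145  r=12.3745  x^+=-10.2985  v^+=-4.3638  a^+=1.6868
step 6: x_pred=-14.5024  r=20.3224  x^+=-4.9509  v^+=3.0029  a^+=6.2514

a_post = 6.2514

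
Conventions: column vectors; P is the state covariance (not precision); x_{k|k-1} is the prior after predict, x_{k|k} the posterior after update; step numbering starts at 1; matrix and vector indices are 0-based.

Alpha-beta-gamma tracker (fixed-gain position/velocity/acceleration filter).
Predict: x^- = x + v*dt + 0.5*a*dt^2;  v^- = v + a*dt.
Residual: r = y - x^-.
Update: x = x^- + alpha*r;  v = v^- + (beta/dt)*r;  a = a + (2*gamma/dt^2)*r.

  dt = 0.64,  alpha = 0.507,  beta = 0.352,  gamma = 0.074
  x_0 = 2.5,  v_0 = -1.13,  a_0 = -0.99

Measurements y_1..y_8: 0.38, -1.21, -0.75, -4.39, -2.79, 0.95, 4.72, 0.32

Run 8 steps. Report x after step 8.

x_post = 4.0261

step 1: x_pred=1.5740  r=-1.1940  x^+=0.9687  v^+=-2.4203  a^+=-1.4214
step 2: x_pred=-0.8715  r=-0.3385  x^+=-1.0431  v^+=-3.5162  a^+=-1.5438
step 3: x_pred=-3.6097  r=2.8597  x^+=-2.1598  v^+=-2.9314  a^+=-0.5105
step 4: x_pred=-4.1405  r=-0.2495  x^+=-4.2670  v^+=-3.3954  a^+=-0.6006
step 5: x_pred=-6.5631  r=3.7731  x^+=-4.6501  v^+=-1.7046  a^+=0.7627
step 6: x_pred=-5.5849  r=6.5349  x^+=-2.2717  v^+=2.3777  a^+=3.1239
step 7: x_pred=-0.1102  r=4.8302  x^+=2.3387  v^+=7.0336  a^+=4.8692
step 8: x_pred=7.8374  r=-7.5174  x^+=4.0261  v^+=6.0153  a^+=2.1529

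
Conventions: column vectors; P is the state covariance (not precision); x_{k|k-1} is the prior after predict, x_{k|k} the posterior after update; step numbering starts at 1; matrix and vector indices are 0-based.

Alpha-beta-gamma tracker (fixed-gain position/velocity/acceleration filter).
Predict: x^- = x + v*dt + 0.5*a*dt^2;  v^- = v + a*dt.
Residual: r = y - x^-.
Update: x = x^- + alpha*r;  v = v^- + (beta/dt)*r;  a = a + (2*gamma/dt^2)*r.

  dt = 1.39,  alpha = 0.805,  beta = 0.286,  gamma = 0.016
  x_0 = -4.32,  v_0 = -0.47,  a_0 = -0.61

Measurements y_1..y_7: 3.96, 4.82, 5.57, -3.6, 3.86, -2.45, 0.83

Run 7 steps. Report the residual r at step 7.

resid = 6.1795

step 1: x_pred=-5.5626  r=9.5226  x^+=2.1031  v^+=0.6414  a^+=-0.4523
step 2: x_pred=2.5577  r=2.2623  x^+=4.3789  v^+=0.4782  a^+=-0.4148
step 3: x_pred=4.6429  r=0.9271  x^+=5.3892  v^+=0.0924  a^+=-0.3995
step 4: x_pred=5.1317  r=-8.7317  x^+=-1.8973  v^+=-2.2595  a^+=-0.5441
step 5: x_pred=-5.5636  r=9.4236  x^+=2.0224  v^+=-1.0768  a^+=-0.3880
step 6: x_pred=0.1509  r=-2.6009  x^+=-1.9428  v^+=-2.1512  a^+=-0.4311
step 7: x_pred=-5.3495  r=6.1795  x^+=-0.3750  v^+=-1.4790  a^+=-0.3287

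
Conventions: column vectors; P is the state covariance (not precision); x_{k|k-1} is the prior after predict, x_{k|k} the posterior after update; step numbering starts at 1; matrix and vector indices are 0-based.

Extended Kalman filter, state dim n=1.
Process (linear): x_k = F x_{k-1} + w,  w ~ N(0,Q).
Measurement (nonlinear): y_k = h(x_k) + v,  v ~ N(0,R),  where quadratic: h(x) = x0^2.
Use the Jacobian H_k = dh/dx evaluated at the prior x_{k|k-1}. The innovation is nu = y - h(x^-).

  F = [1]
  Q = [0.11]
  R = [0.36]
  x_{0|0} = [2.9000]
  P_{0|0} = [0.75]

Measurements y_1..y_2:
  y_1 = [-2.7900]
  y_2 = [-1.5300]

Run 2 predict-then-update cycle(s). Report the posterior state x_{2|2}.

step 1: x^-=[2.9000]  P^-=[0.8600]  H_jac=[5.8000]  S=[29.2904]  K=[0.1703]  nu=[-11.2000]  x^+=[0.9927]  P^+=[0.0106]
step 2: x^-=[0.9927]  P^-=[0.1206]  H_jac=[1.9854]  S=[0.8353]  K=[0.2866]  nu=[-2.5155]  x^+=[0.2718]  P^+=[0.0520]

x_post = [0.2718]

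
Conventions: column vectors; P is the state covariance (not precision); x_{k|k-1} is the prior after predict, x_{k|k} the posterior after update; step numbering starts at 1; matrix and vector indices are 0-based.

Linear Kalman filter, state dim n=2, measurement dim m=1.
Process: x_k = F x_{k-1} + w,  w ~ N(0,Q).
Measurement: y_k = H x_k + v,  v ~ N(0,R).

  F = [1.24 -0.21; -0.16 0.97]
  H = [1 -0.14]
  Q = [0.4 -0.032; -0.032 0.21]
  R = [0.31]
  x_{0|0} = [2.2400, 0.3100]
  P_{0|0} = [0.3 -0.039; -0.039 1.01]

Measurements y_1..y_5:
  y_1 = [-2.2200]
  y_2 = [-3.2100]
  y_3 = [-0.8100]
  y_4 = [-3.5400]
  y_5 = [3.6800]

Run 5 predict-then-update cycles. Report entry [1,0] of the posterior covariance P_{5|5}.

P_post[1,0] = 0.0359

step 1: x^-=[2.7125, -0.0577]  P^-=[0.9261 -0.3455; -0.3455 1.1801]  S=[1.3560]  K=[0.7187; -0.3766]  nu=[-4.9406]  x^+=[-0.8381, 1.8030]  P^+=[0.2258 0.0215; 0.0215 0.9878]
step 2: x^-=[-1.4179, 1.8830]  P^-=[0.7795 -0.2514; -0.2514 1.1385]  S=[1.1822]  K=[0.6891; -0.3474]  nu=[-1.5285]  x^+=[-2.4712, 2.4141]  P^+=[0.2181 0.0317; 0.0317 0.9958]
step 3: x^-=[-3.5713, 2.7371]  P^-=[0.7627 -0.2389; -0.2389 1.1427]  S=[1.1620]  K=[0.6852; -0.3433]  nu=[3.1445]  x^+=[-1.4168, 1.6577]  P^+=[0.2172 0.0344; 0.0344 1.0057]
step 4: x^-=[-2.1050, 1.8346]  P^-=[0.7604 -0.2374; -0.2374 1.1512]  S=[1.1595]  K=[0.6845; -0.3438]  nu=[-1.1782]  x^+=[-2.9114, 2.2397]  P^+=[0.2172 0.0354; 0.0354 1.0141]
step 5: x^-=[-4.0805, 2.6383]  P^-=[0.7602 -0.2379; -0.2379 1.1588]  S=[1.1595]  K=[0.6843; -0.3451]  nu=[8.1299]  x^+=[1.4830, -0.1671]  P^+=[0.2172 0.0359; 0.0359 1.0207]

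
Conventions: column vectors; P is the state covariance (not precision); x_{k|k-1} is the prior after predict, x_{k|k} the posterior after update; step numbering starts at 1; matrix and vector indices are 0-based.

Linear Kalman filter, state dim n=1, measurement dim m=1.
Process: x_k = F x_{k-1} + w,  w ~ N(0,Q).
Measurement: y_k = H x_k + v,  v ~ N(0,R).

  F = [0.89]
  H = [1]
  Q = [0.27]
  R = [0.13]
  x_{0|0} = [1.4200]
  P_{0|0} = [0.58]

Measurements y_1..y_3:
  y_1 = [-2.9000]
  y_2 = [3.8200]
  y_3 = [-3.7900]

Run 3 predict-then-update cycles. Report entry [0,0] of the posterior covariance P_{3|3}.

step 1: x^-=[1.2638]  P^-=[0.7294]  S=[0.8594]  K=[0.8487]  nu=[-4.1638]  x^+=[-2.2702]  P^+=[0.1103]
step 2: x^-=[-2.0204]  P^-=[0.3574]  S=[0.4874]  K=[0.7333]  nu=[5.8404]  x^+=[2.2622]  P^+=[0.0953]
step 3: x^-=[2.0134]  P^-=[0.3455]  S=[0.4755]  K=[0.7266]  nu=[-5.8034]  x^+=[-2.2034]  P^+=[0.0945]

P_post[0,0] = 0.0945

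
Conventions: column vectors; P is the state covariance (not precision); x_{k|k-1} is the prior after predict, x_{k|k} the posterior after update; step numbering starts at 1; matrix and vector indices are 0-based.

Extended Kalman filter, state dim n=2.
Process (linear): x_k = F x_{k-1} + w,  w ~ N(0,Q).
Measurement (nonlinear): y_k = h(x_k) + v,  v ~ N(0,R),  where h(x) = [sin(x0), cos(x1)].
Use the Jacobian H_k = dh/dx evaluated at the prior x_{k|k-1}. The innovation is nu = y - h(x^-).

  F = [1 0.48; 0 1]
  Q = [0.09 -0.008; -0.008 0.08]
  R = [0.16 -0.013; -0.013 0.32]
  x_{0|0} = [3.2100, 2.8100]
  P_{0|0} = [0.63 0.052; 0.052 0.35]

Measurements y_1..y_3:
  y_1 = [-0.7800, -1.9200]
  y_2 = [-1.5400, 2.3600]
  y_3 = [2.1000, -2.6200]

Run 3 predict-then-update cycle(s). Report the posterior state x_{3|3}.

step 1: x^-=[4.5588, 2.8100]  P^-=[0.8506 0.2120; 0.2120 0.4300]  H_jac=[-0.1530 0.0000; 0.0000 -0.3255]  S=[0.1799 -0.0024; -0.0024 0.3656]  K=[-0.7259 -0.1936; -0.1855 -0.3842]  nu=[0.2082, -0.9745]  x^+=[4.5963, 3.1457]  P^+=[0.7427 0.1613; 0.1613 0.3702]
step 2: x^-=[6.1063, 3.1457]  P^-=[1.0729 0.3310; 0.3310 0.4502]  H_jac=[0.9844 0.0000; 0.0000 0.0041]  S=[1.1997 -0.0117; -0.0117 0.3200]  K=[0.8807 0.0363; 0.2718 0.0157]  nu=[-1.3640, 3.3600]  x^+=[5.0271, 2.8278]  P^+=[0.1427 0.0440; 0.0440 0.3616]
step 3: x^-=[6.3844, 2.8278]  P^-=[0.3582 0.2095; 0.2095 0.4416]  H_jac=[0.9949 0.0000; 0.0000 -0.3086]  S=[0.5145 -0.0773; -0.0773 0.3621]  K=[0.6878 -0.0317; 0.3601 -0.2995]  nu=[1.9989, -1.6688]  x^+=[7.8122, 4.0475]  P^+=[0.1110 0.0618; 0.0618 0.3257]

x_post = [7.8122, 4.0475]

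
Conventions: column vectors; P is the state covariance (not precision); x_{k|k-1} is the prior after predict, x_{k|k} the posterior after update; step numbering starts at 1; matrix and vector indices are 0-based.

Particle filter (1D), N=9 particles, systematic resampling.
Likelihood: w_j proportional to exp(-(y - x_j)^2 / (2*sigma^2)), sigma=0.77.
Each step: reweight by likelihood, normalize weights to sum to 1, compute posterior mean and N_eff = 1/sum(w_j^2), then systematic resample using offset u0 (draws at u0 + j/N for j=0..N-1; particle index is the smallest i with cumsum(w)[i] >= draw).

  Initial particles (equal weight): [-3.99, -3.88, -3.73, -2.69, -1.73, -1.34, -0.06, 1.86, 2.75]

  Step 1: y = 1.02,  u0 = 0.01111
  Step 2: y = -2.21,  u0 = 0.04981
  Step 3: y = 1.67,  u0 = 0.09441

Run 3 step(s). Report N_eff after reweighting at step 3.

N_eff = 9.0000

step 1: w=[0.0000, 0.0000, 0.0000, 0.0000, 0.0017, 0.0090, 0.3679, 0.5426, 0.0788]  mean=1.1891  Neff=2.2932  idx=[6, 6, 6, 6, 7, 7, 7, 7, 7]
step 2: w=[0.2500, 0.2500, 0.2500, 0.2500, 0.0000, 0.0000, 0.0000, 0.0000, 0.0000]  mean=-0.0599  Neff=4.0004  idx=[0, 0, 1, 1, 1, 2, 2, 3, 3]
step 3: w=[0.1111, 0.1111, 0.1111, 0.1111, 0.1111, 0.1111, 0.1111, 0.1111, 0.1111]  mean=-0.0600  Neff=9.0000  idx=[0, 1, 2, 3, 4, 5, 6, 7, 8]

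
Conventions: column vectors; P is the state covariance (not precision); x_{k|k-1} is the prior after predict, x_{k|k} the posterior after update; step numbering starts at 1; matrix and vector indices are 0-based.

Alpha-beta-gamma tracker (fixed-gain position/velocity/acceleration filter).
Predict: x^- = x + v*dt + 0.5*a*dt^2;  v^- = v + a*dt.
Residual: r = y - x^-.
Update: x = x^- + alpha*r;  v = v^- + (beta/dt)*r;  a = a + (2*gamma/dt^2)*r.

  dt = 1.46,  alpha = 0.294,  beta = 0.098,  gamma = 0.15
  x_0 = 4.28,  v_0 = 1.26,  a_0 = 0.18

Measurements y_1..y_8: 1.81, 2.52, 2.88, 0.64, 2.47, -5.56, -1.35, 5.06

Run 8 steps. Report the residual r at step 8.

step 1: x_pred=6.3114  r=-4.5014  x^+=4.9880  v^+=1.2206  a^+=-0.4535
step 2: x_pred=6.2868  r=-3.7668  x^+=5.1794  v^+=0.3057  a^+=-0.9837
step 3: x_pred=4.5772  r=-1.6972  x^+=4.0782  v^+=-1.2444  a^+=-1.2225
step 4: x_pred=0.9584  r=-0.3184  x^+=0.8648  v^+=-3.0507  a^+=-1.2673
step 5: x_pred=-4.9399  r=7.4099  x^+=-2.7614  v^+=-4.4036  a^+=-0.2245
step 6: x_pred=-9.4300  r=3.8700  x^+=-8.2922  v^+=-4.4716  a^+=0.3202
step 7: x_pred=-14.4795  r=13.1295  x^+=-10.6194  v^+=-3.1228  a^+=2.1680
step 8: x_pred=-12.8681  r=17.9281  x^+=-7.5972  v^+=1.2459  a^+=4.6912

resid = 17.9281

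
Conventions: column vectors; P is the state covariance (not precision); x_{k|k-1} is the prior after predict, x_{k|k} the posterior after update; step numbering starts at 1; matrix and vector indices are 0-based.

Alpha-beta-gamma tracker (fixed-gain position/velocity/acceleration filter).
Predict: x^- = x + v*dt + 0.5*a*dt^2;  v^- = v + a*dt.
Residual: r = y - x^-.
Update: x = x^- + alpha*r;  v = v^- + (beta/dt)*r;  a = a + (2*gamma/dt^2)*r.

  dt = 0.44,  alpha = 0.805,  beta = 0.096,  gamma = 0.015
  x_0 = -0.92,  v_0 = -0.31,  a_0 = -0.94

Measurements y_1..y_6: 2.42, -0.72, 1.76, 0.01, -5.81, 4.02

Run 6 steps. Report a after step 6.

step 1: x_pred=-1.1474  r=3.5674  x^+=1.7244  v^+=0.0547  a^+=-0.3872
step 2: x_pred=1.7110  r=-2.4310  x^+=-0.2460  v^+=-0.6460  a^+=-0.7639
step 3: x_pred=-0.6042  r=2.3642  x^+=1.2990  v^+=-0.4663  a^+=-0.3976
step 4: x_pred=1.0553  r=-1.0453  x^+=0.2138  v^+=-0.8693  a^+=-0.5595
step 5: x_pred=-0.2228  r=-5.5872  x^+=-4.7205  v^+=-2.3345  a^+=-1.4253
step 6: x_pred=-5.8857  r=9.9057  x^+=2.0884  v^+=-0.8004  a^+=0.1097

a_post = 0.1097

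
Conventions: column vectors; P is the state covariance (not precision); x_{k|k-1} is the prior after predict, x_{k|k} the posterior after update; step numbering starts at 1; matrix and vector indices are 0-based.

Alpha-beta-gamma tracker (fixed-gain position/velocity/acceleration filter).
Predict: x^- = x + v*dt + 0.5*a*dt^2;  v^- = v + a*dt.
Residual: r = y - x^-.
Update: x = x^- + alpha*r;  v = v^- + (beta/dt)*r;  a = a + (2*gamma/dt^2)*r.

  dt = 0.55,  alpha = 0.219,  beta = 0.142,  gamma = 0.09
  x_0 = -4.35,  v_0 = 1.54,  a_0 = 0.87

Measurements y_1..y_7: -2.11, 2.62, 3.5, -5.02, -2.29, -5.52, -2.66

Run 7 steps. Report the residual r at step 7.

resid = -0.8181

step 1: x_pred=-3.3714  r=1.2614  x^+=-3.0952  v^+=2.3442  a^+=1.6206
step 2: x_pred=-1.5608  r=4.1808  x^+=-0.6452  v^+=4.3149  a^+=4.1083
step 3: x_pred=2.3494  r=1.1506  x^+=2.6014  v^+=6.8715  a^+=4.7930
step 4: x_pred=7.1057  r=-12.1257  x^+=4.4501  v^+=6.3770  a^+=-2.4223
step 5: x_pred=7.5911  r=-9.8811  x^+=5.4272  v^+=2.4936  a^+=-8.3020
step 6: x_pred=5.5430  r=-11.0630  x^+=3.1202  v^+=-4.9287  a^+=-14.8849
step 7: x_pred=-1.8419  r=-0.8181  x^+=-2.0211  v^+=-13.3266  a^+=-15.3717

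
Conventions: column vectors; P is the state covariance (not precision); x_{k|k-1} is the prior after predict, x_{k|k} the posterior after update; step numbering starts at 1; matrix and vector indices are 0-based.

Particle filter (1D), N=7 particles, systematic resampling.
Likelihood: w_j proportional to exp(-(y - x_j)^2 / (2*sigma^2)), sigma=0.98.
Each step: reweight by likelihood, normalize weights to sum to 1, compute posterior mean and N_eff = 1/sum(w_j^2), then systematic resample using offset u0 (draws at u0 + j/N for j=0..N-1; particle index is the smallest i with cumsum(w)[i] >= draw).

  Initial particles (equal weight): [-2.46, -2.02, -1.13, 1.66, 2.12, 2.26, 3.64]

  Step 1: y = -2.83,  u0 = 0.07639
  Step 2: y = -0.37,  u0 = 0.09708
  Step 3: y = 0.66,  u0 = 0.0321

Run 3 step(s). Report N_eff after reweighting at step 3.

step 1: w=[0.4996, 0.3812, 0.1192, 0.0000, 0.0000, 0.0000, 0.0000]  mean=-2.1337  Neff=2.4442  idx=[0, 0, 0, 1, 1, 1, 2]
step 2: w=[0.0579, 0.0579, 0.0579, 0.1365, 0.1365, 0.1365, 0.4168]  mean=-1.7255  Neff=4.1723  idx=[1, 3, 4, 5, 6, 6, 6]
step 3: w=[0.0098, 0.0369, 0.0369, 0.0369, 0.2931, 0.2931, 0.2931]  mean=-1.2417  Neff=3.8174  idx=[1, 4, 4, 5, 5, 6, 6]

N_eff = 3.8174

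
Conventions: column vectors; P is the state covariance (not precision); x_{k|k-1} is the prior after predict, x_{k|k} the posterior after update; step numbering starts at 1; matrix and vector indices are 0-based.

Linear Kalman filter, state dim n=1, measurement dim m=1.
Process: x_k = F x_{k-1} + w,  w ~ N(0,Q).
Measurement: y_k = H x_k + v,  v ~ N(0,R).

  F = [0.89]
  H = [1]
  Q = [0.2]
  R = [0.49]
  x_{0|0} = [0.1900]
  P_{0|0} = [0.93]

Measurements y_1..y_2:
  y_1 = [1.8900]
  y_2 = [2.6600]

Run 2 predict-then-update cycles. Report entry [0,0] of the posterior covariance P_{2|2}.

P_post[0,0] = 0.2359

step 1: x^-=[0.1691]  P^-=[0.9367]  S=[1.4267]  K=[0.6565]  nu=[1.7209]  x^+=[1.2989]  P^+=[0.3217]
step 2: x^-=[1.1561]  P^-=[0.4548]  S=[0.9448]  K=[0.4814]  nu=[1.5039]  x^+=[1.8800]  P^+=[0.2359]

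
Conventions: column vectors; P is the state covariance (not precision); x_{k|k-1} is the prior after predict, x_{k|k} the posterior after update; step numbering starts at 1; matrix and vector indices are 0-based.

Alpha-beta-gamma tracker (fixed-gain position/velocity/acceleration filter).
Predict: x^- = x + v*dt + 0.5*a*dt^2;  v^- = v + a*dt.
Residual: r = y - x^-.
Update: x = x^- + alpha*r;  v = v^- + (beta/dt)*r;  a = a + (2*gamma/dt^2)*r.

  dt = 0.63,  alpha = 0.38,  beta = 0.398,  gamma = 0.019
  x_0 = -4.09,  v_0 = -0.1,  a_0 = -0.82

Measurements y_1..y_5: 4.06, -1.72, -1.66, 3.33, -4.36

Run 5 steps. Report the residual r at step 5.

step 1: x_pred=-4.3157  r=8.3757  x^+=-1.1330  v^+=4.6747  a^+=-0.0181
step 2: x_pred=1.8085  r=-3.5285  x^+=0.4677  v^+=2.4342  a^+=-0.3559
step 3: x_pred=1.9306  r=-3.5906  x^+=0.5662  v^+=-0.0584  a^+=-0.6997
step 4: x_pred=0.3905  r=2.9395  x^+=1.5075  v^+=1.3578  a^+=-0.4183
step 5: x_pred=2.2799  r=-6.6399  x^+=-0.2432  v^+=-3.1005  a^+=-1.0540

resid = -6.6399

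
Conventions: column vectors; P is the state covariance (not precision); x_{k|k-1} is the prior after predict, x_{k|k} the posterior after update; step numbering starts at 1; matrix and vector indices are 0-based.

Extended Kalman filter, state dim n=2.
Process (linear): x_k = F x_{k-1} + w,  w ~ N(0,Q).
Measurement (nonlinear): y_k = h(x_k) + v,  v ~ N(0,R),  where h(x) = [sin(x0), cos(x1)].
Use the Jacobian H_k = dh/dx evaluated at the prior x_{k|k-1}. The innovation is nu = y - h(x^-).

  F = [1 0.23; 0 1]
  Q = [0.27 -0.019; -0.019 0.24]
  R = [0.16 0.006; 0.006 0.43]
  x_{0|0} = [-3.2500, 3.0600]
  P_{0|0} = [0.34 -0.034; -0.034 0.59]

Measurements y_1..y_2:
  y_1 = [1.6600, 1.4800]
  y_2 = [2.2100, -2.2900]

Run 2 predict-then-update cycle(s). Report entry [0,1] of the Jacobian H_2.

step 1: x^-=[-2.5462, 3.0600]  P^-=[0.6256 0.0827; 0.0827 0.8300]  H_jac=[-0.8279 0.0000; 0.0000 -0.0815]  S=[0.5888 0.0116; 0.0116 0.4355]  K=[-0.8798 0.0079; -0.1133 -0.1523]  nu=[2.2208, 2.4767]  x^+=[-4.4804, 2.4312]  P^+=[0.1700 0.0230; 0.0230 0.8119]
step 2: x^-=[-3.9213, 2.4312]  P^-=[0.4935 0.1907; 0.1907 1.0519]  H_jac=[-0.7111 0.0000; 0.0000 -0.6522]  S=[0.4096 0.0945; 0.0945 0.8774]  K=[-0.8451 -0.0508; -0.1547 -0.7652]  nu=[1.5070, -1.5319]  x^+=[-5.1171, 3.3703]  P^+=[0.1906 0.0413; 0.0413 0.5060]

H_jac[0,1] = 0.0000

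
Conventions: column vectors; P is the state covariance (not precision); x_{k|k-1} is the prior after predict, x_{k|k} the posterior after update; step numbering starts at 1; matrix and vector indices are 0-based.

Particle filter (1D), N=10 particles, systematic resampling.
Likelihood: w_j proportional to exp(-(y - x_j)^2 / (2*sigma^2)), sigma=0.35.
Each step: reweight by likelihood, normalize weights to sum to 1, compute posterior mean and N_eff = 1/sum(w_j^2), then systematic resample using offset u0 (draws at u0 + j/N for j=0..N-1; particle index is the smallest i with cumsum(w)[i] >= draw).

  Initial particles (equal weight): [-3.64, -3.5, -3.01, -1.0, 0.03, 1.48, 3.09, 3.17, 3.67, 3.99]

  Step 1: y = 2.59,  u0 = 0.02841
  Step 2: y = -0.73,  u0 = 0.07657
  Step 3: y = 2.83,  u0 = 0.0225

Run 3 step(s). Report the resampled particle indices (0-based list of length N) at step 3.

step 1: w=[0.0000, 0.0000, 0.0000, 0.0000, 0.0000, 0.0104, 0.5729, 0.4026, 0.0136, 0.0005]  mean=3.1138  Neff=2.0385  idx=[6, 6, 6, 6, 6, 6, 7, 7, 7, 7]
step 2: w=[0.1582, 0.1582, 0.1582, 0.1582, 0.1582, 0.1582, 0.0127, 0.0127, 0.0127, 0.0127]  mean=3.0941  Neff=6.6318  idx=[0, 1, 1, 2, 3, 3, 4, 4, 5, 8]
step 3: w=[0.1018, 0.1018, 0.1018, 0.1018, 0.1018, 0.1018, 0.1018, 0.1018, 0.1018, 0.0837]  mean=3.0967  Neff=9.9706  idx=[0, 1, 2, 3, 4, 5, 6, 7, 8, 9]

resampled_idx = [0, 1, 2, 3, 4, 5, 6, 7, 8, 9]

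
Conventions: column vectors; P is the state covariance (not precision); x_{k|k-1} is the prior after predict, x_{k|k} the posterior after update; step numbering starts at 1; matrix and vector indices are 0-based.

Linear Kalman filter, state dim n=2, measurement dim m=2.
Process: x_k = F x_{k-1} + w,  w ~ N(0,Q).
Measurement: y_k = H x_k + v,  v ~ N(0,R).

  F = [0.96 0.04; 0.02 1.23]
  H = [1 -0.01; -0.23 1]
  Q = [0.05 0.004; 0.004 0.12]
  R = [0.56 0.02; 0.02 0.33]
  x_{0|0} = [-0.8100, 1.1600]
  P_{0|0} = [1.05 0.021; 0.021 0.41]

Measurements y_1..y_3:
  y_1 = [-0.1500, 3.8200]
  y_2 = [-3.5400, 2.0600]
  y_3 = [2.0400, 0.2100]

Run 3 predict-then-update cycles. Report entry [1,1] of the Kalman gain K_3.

K[1,1] = 0.5599

step 1: x^-=[-0.7312, 1.4106]  P^-=[1.0199 0.0691; 0.0691 0.7417]  S=[1.5786 -0.1527; -0.1527 1.0939]  K=[0.6397 -0.0619; 0.1047 0.6782]  nu=[0.5953, 2.2412]  x^+=[-0.4892, 2.9928]  P^+=[0.3577 0.0746; 0.0746 0.2430]
step 2: x^-=[-0.3500, 3.6714]  P^-=[0.3858 0.1110; 0.1110 0.4915]  S=[0.9436 0.0376; 0.0376 0.7909]  K=[0.4073 0.0088; 0.0891 0.5850]  nu=[-3.1533, -1.6919]  x^+=[-1.6492, 2.4007]  P^+=[0.2289 0.0637; 0.0637 0.2095]
step 3: x^-=[-1.4872, 2.9199]  P^-=[0.2662 0.0940; 0.0940 0.4401]  S=[0.8244 0.0486; 0.0486 0.7410]  K=[0.3204 0.0232; 0.0757 0.5599]  nu=[3.5564, -3.0519]  x^+=[-0.4185, 1.4803]  P^+=[0.1804 0.0556; 0.0556 0.1990]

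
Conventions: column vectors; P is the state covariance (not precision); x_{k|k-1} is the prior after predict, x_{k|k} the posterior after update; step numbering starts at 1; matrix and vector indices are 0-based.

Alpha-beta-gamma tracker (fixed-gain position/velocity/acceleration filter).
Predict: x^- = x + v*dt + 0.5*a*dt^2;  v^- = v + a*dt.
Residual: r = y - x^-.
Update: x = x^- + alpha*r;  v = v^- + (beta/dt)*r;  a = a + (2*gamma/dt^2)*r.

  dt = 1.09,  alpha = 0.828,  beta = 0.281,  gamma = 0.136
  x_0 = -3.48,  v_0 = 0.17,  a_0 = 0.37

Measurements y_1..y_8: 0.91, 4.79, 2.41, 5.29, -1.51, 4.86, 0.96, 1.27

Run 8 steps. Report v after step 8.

v_post = -3.5237

step 1: x_pred=-3.0749  r=3.9849  x^+=0.2246  v^+=1.6006  a^+=1.2823
step 2: x_pred=2.7310  r=2.0590  x^+=4.4359  v^+=3.5291  a^+=1.7537
step 3: x_pred=9.3243  r=-6.9143  x^+=3.5993  v^+=3.6581  a^+=0.1707
step 4: x_pred=7.6880  r=-2.3980  x^+=5.7025  v^+=3.2260  a^+=-0.3783
step 5: x_pred=8.9941  r=-10.5041  x^+=0.2967  v^+=0.1057  a^+=-2.7830
step 6: x_pred=-1.2413  r=6.1013  x^+=3.8106  v^+=-1.3549  a^+=-1.3862
step 7: x_pred=1.5103  r=-0.5503  x^+=1.0546  v^+=-3.0077  a^+=-1.5122
step 8: x_pred=-3.1221  r=4.3921  x^+=0.5146  v^+=-3.5237  a^+=-0.5067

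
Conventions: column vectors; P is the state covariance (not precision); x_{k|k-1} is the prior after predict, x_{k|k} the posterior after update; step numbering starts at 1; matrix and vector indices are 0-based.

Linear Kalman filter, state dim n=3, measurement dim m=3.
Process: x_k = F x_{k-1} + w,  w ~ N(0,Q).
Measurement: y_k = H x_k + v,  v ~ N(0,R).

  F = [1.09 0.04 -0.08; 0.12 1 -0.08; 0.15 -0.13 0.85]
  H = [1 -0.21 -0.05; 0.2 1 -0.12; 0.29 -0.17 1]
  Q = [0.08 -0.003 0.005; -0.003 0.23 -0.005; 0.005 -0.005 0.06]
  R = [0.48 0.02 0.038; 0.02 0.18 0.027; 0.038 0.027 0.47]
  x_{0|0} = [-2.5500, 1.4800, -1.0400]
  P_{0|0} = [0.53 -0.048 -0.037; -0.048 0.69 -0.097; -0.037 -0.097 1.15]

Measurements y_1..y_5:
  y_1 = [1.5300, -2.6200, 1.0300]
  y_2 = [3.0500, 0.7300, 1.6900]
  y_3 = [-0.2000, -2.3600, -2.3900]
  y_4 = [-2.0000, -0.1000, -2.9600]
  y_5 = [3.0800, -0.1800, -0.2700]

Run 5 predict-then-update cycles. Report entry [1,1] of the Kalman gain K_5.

K[1,1] = 0.6397

step 1: x^-=[-2.6371, 1.2572, -1.4589]  P^-=[0.7210 0.0604 -0.0218; 0.0604 0.9397 -0.2566; -0.0218 -0.2566 0.9283]  S=[1.2162 0.0395 0.2505; 0.0395 1.2487 -0.4523; 0.2505 -0.4523 1.5548]  K=[0.5624 0.1750 0.0742; -0.1262 0.7884 -0.0068; -0.1380 -0.0680 0.6235]  nu=[4.3582, -3.5248, 3.4674]  x^+=[-0.5460, -2.0956, 0.3413]  P^+=[0.2727 -0.0122 -0.0202; -0.0122 0.1467 0.0418; -0.0202 0.0418 0.2989]
step 2: x^-=[-0.7063, -2.1885, 0.4807]  P^-=[0.4083 0.0256 0.0135; 0.0256 0.3733 -0.0070; 0.0135 -0.0070 0.2707]  S=[0.8932 0.0478 0.1651; 0.0478 0.5848 -0.0436; 0.1651 -0.0436 0.7935]  K=[0.4274 0.1516 0.0802; -0.0891 0.6539 -0.0250; -0.0630 -0.0310 0.3590]  nu=[3.3207, 3.1174, 1.0421]  x^+=[1.2694, -0.4719, 0.5489]  P^+=[0.2101 -0.0045 -0.0036; -0.0045 0.1190 0.0241; -0.0036 0.0241 0.1706]
step 3: x^-=[1.3209, -0.3635, 0.7183]  P^-=[0.3310 0.0238 0.0255; 0.0238 0.3483 -0.0085; 0.0255 -0.0085 0.1840]  S=[0.8141 0.0339 0.1586; 0.0339 0.5545 -0.0335; 0.1586 -0.0335 0.7072]  K=[0.3759 0.1392 0.0884; -0.0794 0.6411 -0.0379; -0.0309 -0.0273 0.2782]  nu=[-1.5613, -2.1745, -3.5532]  x^+=[0.1174, -1.4990, -0.1628]  P^+=[0.1865 -0.0017 0.0052; -0.0017 0.1151 0.0166; 0.0052 0.0166 0.1302]
step 4: x^-=[0.0810, -1.4719, 0.0741]  P^-=[0.3014 0.0231 0.0318; 0.0231 0.3455 -0.0110; 0.0318 -0.0110 0.1579]  S=[0.7839 0.0269 0.1580; 0.0269 0.5501 -0.0332; 0.1580 -0.0332 0.6831]  K=[0.3528 0.1330 0.0935; -0.0756 0.6398 -0.0436; -0.0160 -0.0270 0.2498]  nu=[-2.3864, 1.3646, -3.3079]  x^+=[-0.8890, -0.2741, -0.7506]  P^+=[0.1760 -0.0005 0.0099; -0.0005 0.1142 0.0135; 0.0099 0.0135 0.1155]
step 5: x^-=[-0.9199, -0.3208, -0.7358]  P^-=[0.2881 0.0227 0.0350; 0.0227 0.3450 -0.0121; 0.0350 -0.0121 0.1489]  S=[0.7704 0.0236 0.1581; 0.0236 0.5490 -0.0336; 0.1581 -0.0336 0.6753]  K=[0.3418 0.1299 0.0963; -0.0739 0.6397 -0.0459; -0.0092 -0.0268 0.2394]  nu=[3.8958, 0.2365, 0.6780]  x^+=[0.5076, -0.4886, -0.6158]  P^+=[0.1709 0.0001 0.0122; 0.0001 0.1139 0.0122; 0.0122 0.0122 0.1100]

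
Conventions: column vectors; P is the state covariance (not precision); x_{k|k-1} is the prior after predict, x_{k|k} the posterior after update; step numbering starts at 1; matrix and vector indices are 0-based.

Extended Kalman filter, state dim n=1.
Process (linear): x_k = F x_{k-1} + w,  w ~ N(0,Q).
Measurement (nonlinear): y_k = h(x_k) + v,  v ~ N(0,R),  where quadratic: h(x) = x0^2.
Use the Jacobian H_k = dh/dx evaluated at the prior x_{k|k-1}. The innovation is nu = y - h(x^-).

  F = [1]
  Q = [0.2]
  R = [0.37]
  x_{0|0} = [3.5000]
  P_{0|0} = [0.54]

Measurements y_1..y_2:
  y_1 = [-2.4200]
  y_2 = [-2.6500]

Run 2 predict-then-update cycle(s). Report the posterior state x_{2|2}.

x_post = [0.0787]

step 1: x^-=[3.5000]  P^-=[0.7400]  H_jac=[7.0000]  S=[36.6300]  K=[0.1414]  nu=[-14.6700]  x^+=[1.4255]  P^+=[0.0075]
step 2: x^-=[1.4255]  P^-=[0.2075]  H_jac=[2.8509]  S=[2.0563]  K=[0.2877]  nu=[-4.6819]  x^+=[0.0787]  P^+=[0.0373]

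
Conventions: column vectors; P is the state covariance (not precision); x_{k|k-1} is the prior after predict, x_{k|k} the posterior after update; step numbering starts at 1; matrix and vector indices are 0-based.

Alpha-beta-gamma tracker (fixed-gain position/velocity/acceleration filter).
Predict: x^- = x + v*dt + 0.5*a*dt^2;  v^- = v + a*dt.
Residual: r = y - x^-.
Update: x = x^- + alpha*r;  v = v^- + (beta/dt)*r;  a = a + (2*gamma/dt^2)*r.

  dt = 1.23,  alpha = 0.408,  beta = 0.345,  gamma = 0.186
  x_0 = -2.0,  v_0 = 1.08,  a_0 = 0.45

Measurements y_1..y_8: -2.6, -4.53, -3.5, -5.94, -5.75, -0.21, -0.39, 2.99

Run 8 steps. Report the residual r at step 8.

step 1: x_pred=-0.3312  r=-2.2688  x^+=-1.2569  v^+=0.9971  a^+=-0.1079
step 2: x_pred=-0.1120  r=-4.4180  x^+=-1.9145  v^+=-0.3747  a^+=-1.1942
step 3: x_pred=-3.2788  r=-0.2212  x^+=-3.3691  v^+=-1.9056  a^+=-1.2486
step 4: x_pred=-6.6575  r=0.7175  x^+=-6.3647  v^+=-3.2401  a^+=-1.0722
step 5: x_pred=-11.1611  r=5.4111  x^+=-8.9534  v^+=-3.0411  a^+=0.2584
step 6: x_pred=-12.4985  r=12.2885  x^+=-7.4848  v^+=0.7234  a^+=3.2799
step 7: x_pred=-4.1139  r=3.7239  x^+=-2.5945  v^+=5.8023  a^+=4.1956
step 8: x_pred=7.7160  r=-4.7260  x^+=5.7878  v^+=9.6373  a^+=3.0335

resid = -4.7260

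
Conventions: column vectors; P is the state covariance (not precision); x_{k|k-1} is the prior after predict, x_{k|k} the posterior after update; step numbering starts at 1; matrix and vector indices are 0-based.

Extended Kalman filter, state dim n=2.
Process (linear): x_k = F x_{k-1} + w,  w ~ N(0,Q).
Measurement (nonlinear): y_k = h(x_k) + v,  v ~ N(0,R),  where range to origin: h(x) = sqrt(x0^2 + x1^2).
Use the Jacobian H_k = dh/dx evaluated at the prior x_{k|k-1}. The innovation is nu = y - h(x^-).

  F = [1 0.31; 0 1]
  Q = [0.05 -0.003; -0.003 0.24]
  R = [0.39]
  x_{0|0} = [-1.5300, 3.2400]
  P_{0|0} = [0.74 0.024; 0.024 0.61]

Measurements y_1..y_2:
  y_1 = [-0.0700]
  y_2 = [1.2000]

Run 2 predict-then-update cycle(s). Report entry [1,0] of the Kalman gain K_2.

step 1: x^-=[-0.5256, 3.2400]  P^-=[0.8635 0.2101; 0.2101 0.8500]  H_jac=[-0.1601 0.9871]  S=[1.1739]  K=[0.0589; 0.6861]  nu=[-3.3524]  x^+=[-0.7230, 0.9401]  P^+=[0.8594 0.1627; 0.1627 0.2975]
step 2: x^-=[-0.4316, 0.9401]  P^-=[1.0389 0.2519; 0.2519 0.5375]  H_jac=[-0.4172 0.9088]  S=[0.8237]  K=[-0.2483; 0.4654]  nu=[0.1656]  x^+=[-0.4727, 1.0171]  P^+=[0.9881 0.3471; 0.3471 0.3590]

K[1,0] = 0.4654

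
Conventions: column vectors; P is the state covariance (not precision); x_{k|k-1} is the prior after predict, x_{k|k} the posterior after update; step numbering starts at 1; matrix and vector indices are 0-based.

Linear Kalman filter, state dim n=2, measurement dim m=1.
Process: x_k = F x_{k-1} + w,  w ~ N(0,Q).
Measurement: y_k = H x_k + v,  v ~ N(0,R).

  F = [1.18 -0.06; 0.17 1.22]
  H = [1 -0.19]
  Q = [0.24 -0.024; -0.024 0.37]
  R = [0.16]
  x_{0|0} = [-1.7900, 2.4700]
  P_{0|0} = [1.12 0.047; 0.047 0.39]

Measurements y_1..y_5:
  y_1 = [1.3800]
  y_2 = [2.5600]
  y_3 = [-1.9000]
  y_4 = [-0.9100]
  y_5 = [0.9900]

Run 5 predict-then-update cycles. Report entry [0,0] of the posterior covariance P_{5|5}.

P_post[0,0] = 0.3137

step 1: x^-=[-2.2604, 2.7091]  P^-=[1.7942 0.2393; 0.2393 1.0023]  S=[1.8995]  K=[0.9207; 0.0257]  nu=[4.1551]  x^+=[1.5650, 2.8160]  P^+=[0.1842 0.1943; 0.1943 1.0011]
step 2: x^-=[1.6778, 3.7016]  P^-=[0.4726 0.2174; 0.2174 1.9459]  S=[0.6202]  K=[0.6954; -0.2455]  nu=[1.5855]  x^+=[2.7803, 3.3123]  P^+=[0.1727 0.3233; 0.3233 1.9085]
step 3: x^-=[3.0820, 4.5136]  P^-=[0.4415 0.3331; 0.3331 3.3498]  S=[0.5959]  K=[0.6348; -0.5091]  nu=[-4.1244]  x^+=[0.4639, 6.6132]  P^+=[0.2014 0.5257; 0.5257 3.1954]
step 4: x^-=[0.1507, 8.1470]  P^-=[0.4576 0.5339; 0.5339 5.3499]  S=[0.6078]  K=[0.5859; -0.7940]  nu=[0.4873]  x^+=[0.4362, 7.7601]  P^+=[0.2489 0.8166; 0.8166 4.9667]
step 5: x^-=[0.0491, 9.5415]  P^-=[0.4888 0.8297; 0.8297 8.1084]  S=[0.6263]  K=[0.5288; -1.1352]  nu=[2.7538]  x^+=[1.5054, 6.4154]  P^+=[0.3137 1.2056; 1.2056 7.3014]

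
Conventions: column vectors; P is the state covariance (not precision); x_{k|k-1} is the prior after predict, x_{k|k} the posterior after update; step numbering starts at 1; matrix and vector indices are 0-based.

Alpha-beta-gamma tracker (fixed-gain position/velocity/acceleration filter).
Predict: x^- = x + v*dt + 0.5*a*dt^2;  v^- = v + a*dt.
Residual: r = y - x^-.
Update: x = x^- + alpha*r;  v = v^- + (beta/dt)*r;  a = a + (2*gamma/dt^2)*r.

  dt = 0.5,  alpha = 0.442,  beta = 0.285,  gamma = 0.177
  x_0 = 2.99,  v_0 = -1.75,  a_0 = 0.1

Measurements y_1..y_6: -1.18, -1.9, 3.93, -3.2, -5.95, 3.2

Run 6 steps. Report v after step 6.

v_post = 4.4335

step 1: x_pred=2.1275  r=-3.3075  x^+=0.6656  v^+=-3.5853  a^+=-4.5834
step 2: x_pred=-1.7000  r=-0.2000  x^+=-1.7884  v^+=-5.9910  a^+=-4.8666
step 3: x_pred=-5.3922  r=9.3222  x^+=-1.2718  v^+=-3.1107  a^+=8.3336
step 4: x_pred=-1.7854  r=-1.4146  x^+=-2.4107  v^+=0.2498  a^+=6.3306
step 5: x_pred=-1.4944  r=-4.4556  x^+=-3.4638  v^+=0.8755  a^+=0.0215
step 6: x_pred=-3.0234  r=6.2234  x^+=-0.2726  v^+=4.4335  a^+=8.8338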